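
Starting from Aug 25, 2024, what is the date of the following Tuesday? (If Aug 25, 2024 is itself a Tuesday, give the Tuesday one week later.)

August 27, 2024

Aug 25, 2024 is a Sunday.
From Sunday to the next Tuesday is 2 days.
Aug 25, 2024 + 2 = Aug 27, 2024.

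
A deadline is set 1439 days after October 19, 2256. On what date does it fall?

+365 (one year) → Oct 19, 2257 (1074 left).
+365 (one year) → Oct 19, 2258 (709 left).
+365 (one year) → Oct 19, 2259 (344 left).
Oct has 31 days: +13 → Nov 1, 2259 (331 left).
Nov has 30 days: +30 → Dec 1, 2259 (301 left).
Dec has 31 days: +31 → Jan 1, 2260 (270 left).
Jan has 31 days: +31 → Feb 1, 2260 (239 left).
Feb has 29 days: +29 → Mar 1, 2260 (210 left).
Mar has 31 days: +31 → Apr 1, 2260 (179 left).
Apr has 30 days: +30 → May 1, 2260 (149 left).
May has 31 days: +31 → Jun 1, 2260 (118 left).
Jun has 30 days: +30 → Jul 1, 2260 (88 left).
Jul has 31 days: +31 → Aug 1, 2260 (57 left).
Aug has 31 days: +31 → Sep 1, 2260 (26 left).
+26 → Sep 27, 2260.

September 27, 2260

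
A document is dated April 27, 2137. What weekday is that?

Saturday

Doomsday rule: the anchor day for the 2100s is Sunday. For year 37: 37÷12 = 3 r 1, and 1÷4 = 0, so 3+1+0 = 4.
Sunday + 4 ≡ Thursday — that's 2137's doomsday.
In April the doomsday date is Apr 4.
Apr 27 is 23 days after Apr 4; 23 mod 7 = 2, so Thursday + 2 = Saturday.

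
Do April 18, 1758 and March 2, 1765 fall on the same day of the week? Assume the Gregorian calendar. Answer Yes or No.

From Apr 18, 1758 to Mar 2, 1765 is 2510 days.
2510 mod 7 = 4, so they are different weekdays.
(Apr 18, 1758 is a Tuesday; Mar 2, 1765 is a Saturday.)

No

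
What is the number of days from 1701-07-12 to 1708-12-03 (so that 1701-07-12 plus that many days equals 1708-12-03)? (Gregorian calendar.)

Jul 12, 1701 → Jul 12, 1702: 365 days.
Jul 12, 1702 → Jul 12, 1703: 365 days.
Jul 12, 1703 → Jul 12, 1704: 366 days (Feb 29, 1704 is in that span).
Jul 12, 1704 → Jul 12, 1705: 365 days.
Jul 12, 1705 → Jul 12, 1706: 365 days.
Jul 12, 1706 → Jul 12, 1707: 365 days.
Jul 12, 1707 → Jul 12, 1708: 366 days (Feb 29, 1708 is in that span).
Jul 12, 1708 → Aug 12, 1708: 31 days (July has 31).
Aug 12, 1708 → Sep 12, 1708: 31 days (August has 31).
Sep 12, 1708 → Oct 12, 1708: 30 days (September has 30).
Oct 12, 1708 → Nov 12, 1708: 31 days (October has 31).
Nov 12, 1708 → Dec 3, 1708: 21 days.
Total: 2701 days.

2701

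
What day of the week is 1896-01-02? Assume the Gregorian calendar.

Thursday

Doomsday rule: the anchor day for the 1800s is Friday. For year 96: 96÷12 = 8 r 0, and 0÷4 = 0, so 8+0+0 = 8.
Friday + 8 ≡ Saturday — that's 1896's doomsday.
In January the doomsday date is Jan 4 (1896 is a leap year (divisible by 4)).
Jan 2 is 2 days before Jan 4; 2 mod 7 = 2, so Saturday − 2 = Thursday.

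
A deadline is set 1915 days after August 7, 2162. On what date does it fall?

+365 (one year) → Aug 7, 2163 (1550 left).
+366 (one year; includes Feb 29, 2164) → Aug 7, 2164 (1184 left).
+365 (one year) → Aug 7, 2165 (819 left).
+365 (one year) → Aug 7, 2166 (454 left).
+365 (one year) → Aug 7, 2167 (89 left).
Aug has 31 days: +25 → Sep 1, 2167 (64 left).
Sep has 30 days: +30 → Oct 1, 2167 (34 left).
Oct has 31 days: +31 → Nov 1, 2167 (3 left).
+3 → Nov 4, 2167.

November 4, 2167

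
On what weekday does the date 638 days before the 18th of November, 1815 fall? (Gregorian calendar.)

Friday

First find the weekday of Nov 18, 1815. Doomsday rule: the anchor day for the 1800s is Friday. For year 15: 15÷12 = 1 r 3, and 3÷4 = 0, so 1+3+0 = 4.
Friday + 4 ≡ Tuesday — that's 1815's doomsday.
In November the doomsday date is Nov 7.
Nov 18 is 11 days after Nov 7; 11 mod 7 = 4, so Tuesday + 4 = Saturday.
638 mod 7 = 1, so 638 days before a Saturday is Saturday − 1 = Friday.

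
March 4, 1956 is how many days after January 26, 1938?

6612

Jan 26, 1938 → Jan 26, 1939: 365 days.
Jan 26, 1939 → Jan 26, 1940: 365 days.
Jan 26, 1940 → Jan 26, 1941: 366 days (Feb 29, 1940 is in that span).
Jan 26, 1941 → Jan 26, 1942: 365 days.
Jan 26, 1942 → Jan 26, 1943: 365 days.
Jan 26, 1943 → Jan 26, 1944: 365 days.
Jan 26, 1944 → Jan 26, 1945: 366 days (Feb 29, 1944 is in that span).
Jan 26, 1945 → Jan 26, 1946: 365 days.
Jan 26, 1946 → Jan 26, 1947: 365 days.
Jan 26, 1947 → Jan 26, 1948: 365 days.
Jan 26, 1948 → Jan 26, 1949: 366 days (Feb 29, 1948 is in that span).
Jan 26, 1949 → Jan 26, 1950: 365 days.
Jan 26, 1950 → Jan 26, 1951: 365 days.
Jan 26, 1951 → Jan 26, 1952: 365 days.
Jan 26, 1952 → Jan 26, 1953: 366 days (Feb 29, 1952 is in that span).
Jan 26, 1953 → Jan 26, 1954: 365 days.
Jan 26, 1954 → Jan 26, 1955: 365 days.
Jan 26, 1955 → Jan 26, 1956: 365 days.
Jan 26, 1956 → Feb 26, 1956: 31 days (January has 31).
Feb 26, 1956 → Mar 4, 1956: 7 days.
Total: 6612 days.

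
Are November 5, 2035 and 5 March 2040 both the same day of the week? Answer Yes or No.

From Nov 5, 2035 to Mar 5, 2040 is 1582 days.
1582 mod 7 = 0, so they are the same weekday.
(Nov 5, 2035 is a Monday; Mar 5, 2040 is a Monday.)

Yes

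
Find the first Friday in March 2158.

March 1, 2158 is a Wednesday.
The first Friday is therefore March 3 (2 days later).

March 3, 2158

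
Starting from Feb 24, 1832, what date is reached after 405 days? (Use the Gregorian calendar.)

+366 (one year; includes Feb 29, 1832) → Feb 24, 1833 (39 left).
Feb has 28 days: +5 → Mar 1, 1833 (34 left).
Mar has 31 days: +31 → Apr 1, 1833 (3 left).
+3 → Apr 4, 1833.

April 4, 1833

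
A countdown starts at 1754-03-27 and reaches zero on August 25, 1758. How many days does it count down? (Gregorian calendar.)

1612

Mar 27, 1754 → Mar 27, 1755: 365 days.
Mar 27, 1755 → Mar 27, 1756: 366 days (Feb 29, 1756 is in that span).
Mar 27, 1756 → Mar 27, 1757: 365 days.
Mar 27, 1757 → Mar 27, 1758: 365 days.
Mar 27, 1758 → Apr 27, 1758: 31 days (March has 31).
Apr 27, 1758 → May 27, 1758: 30 days (April has 30).
May 27, 1758 → Jun 27, 1758: 31 days (May has 31).
Jun 27, 1758 → Jul 27, 1758: 30 days (June has 30).
Jul 27, 1758 → Aug 25, 1758: 29 days.
Total: 1612 days.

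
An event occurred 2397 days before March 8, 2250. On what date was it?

August 15, 2243

−365 (one year) → Mar 8, 2249 (2032 left).
−365 (one year) → Mar 8, 2248 (1667 left).
−366 (one year; includes Feb 29, 2248) → Mar 8, 2247 (1301 left).
−365 (one year) → Mar 8, 2246 (936 left).
−365 (one year) → Mar 8, 2245 (571 left).
−365 (one year) → Mar 8, 2244 (206 left).
−8 → Feb 29, 2244 (end of Feb, 29 days; 198 left).
−29 → Jan 31, 2244 (end of Jan, 31 days; 169 left).
−31 → Dec 31, 2243 (end of Dec, 31 days; 138 left).
−31 → Nov 30, 2243 (end of Nov, 30 days; 107 left).
−30 → Oct 31, 2243 (end of Oct, 31 days; 77 left).
−31 → Sep 30, 2243 (end of Sep, 30 days; 46 left).
−30 → Aug 31, 2243 (end of Aug, 31 days; 16 left).
−16 → Aug 15, 2243.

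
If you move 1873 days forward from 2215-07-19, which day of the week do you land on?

Sunday

First find the weekday of Jul 19, 2215. Doomsday rule: the anchor day for the 2200s is Friday. For year 15: 15÷12 = 1 r 3, and 3÷4 = 0, so 1+3+0 = 4.
Friday + 4 ≡ Tuesday — that's 2215's doomsday.
In July the doomsday date is Jul 11.
Jul 19 is 8 days after Jul 11; 8 mod 7 = 1, so Tuesday + 1 = Wednesday.
1873 mod 7 = 4, so 1873 days after a Wednesday is Wednesday + 4 = Sunday.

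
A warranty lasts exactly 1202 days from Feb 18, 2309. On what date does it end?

+365 (one year) → Feb 18, 2310 (837 left).
+365 (one year) → Feb 18, 2311 (472 left).
+365 (one year) → Feb 18, 2312 (107 left).
Feb has 29 days: +12 → Mar 1, 2312 (95 left).
Mar has 31 days: +31 → Apr 1, 2312 (64 left).
Apr has 30 days: +30 → May 1, 2312 (34 left).
May has 31 days: +31 → Jun 1, 2312 (3 left).
+3 → Jun 4, 2312.

June 4, 2312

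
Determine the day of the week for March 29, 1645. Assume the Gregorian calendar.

Wednesday

Doomsday rule: the anchor day for the 1600s is Tuesday. For year 45: 45÷12 = 3 r 9, and 9÷4 = 2, so 3+9+2 = 14.
Tuesday + 14 ≡ Tuesday — that's 1645's doomsday.
In March the doomsday date is Mar 14.
Mar 29 is 15 days after Mar 14; 15 mod 7 = 1, so Tuesday + 1 = Wednesday.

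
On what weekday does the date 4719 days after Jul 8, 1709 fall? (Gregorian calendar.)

Tuesday

Jul 8, 1709 is a Monday.
4719 mod 7 = 1, so 4719 days after a Monday is Monday + 1 = Tuesday.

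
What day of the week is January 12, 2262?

Sunday

Doomsday rule: the anchor day for the 2200s is Friday. For year 62: 62÷12 = 5 r 2, and 2÷4 = 0, so 5+2+0 = 7.
Friday + 7 ≡ Friday — that's 2262's doomsday.
In January the doomsday date is Jan 3 (2262 is not a leap year).
Jan 12 is 9 days after Jan 3; 9 mod 7 = 2, so Friday + 2 = Sunday.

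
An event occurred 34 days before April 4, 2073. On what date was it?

−4 → Mar 31, 2073 (end of Mar, 31 days; 30 left).
−30 → Mar 1, 2073.

March 1, 2073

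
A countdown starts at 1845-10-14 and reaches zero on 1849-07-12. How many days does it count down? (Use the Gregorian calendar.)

1367

Oct 14, 1845 → Oct 14, 1846: 365 days.
Oct 14, 1846 → Oct 14, 1847: 365 days.
Oct 14, 1847 → Oct 14, 1848: 366 days (Feb 29, 1848 is in that span).
Oct 14, 1848 → Nov 14, 1848: 31 days (October has 31).
Nov 14, 1848 → Dec 14, 1848: 30 days (November has 30).
Dec 14, 1848 → Jan 14, 1849: 31 days (December has 31).
Jan 14, 1849 → Feb 14, 1849: 31 days (January has 31).
Feb 14, 1849 → Mar 14, 1849: 28 days (February has 28).
Mar 14, 1849 → Apr 14, 1849: 31 days (March has 31).
Apr 14, 1849 → May 14, 1849: 30 days (April has 30).
May 14, 1849 → Jun 14, 1849: 31 days (May has 31).
Jun 14, 1849 → Jul 12, 1849: 28 days.
Total: 1367 days.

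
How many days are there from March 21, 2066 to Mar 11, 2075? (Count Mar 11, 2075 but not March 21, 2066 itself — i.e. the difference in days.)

Mar 21, 2066 → Mar 21, 2067: 365 days.
Mar 21, 2067 → Mar 21, 2068: 366 days (Feb 29, 2068 is in that span).
Mar 21, 2068 → Mar 21, 2069: 365 days.
Mar 21, 2069 → Mar 21, 2070: 365 days.
Mar 21, 2070 → Mar 21, 2071: 365 days.
Mar 21, 2071 → Mar 21, 2072: 366 days (Feb 29, 2072 is in that span).
Mar 21, 2072 → Mar 21, 2073: 365 days.
Mar 21, 2073 → Mar 21, 2074: 365 days.
Mar 21, 2074 → Apr 21, 2074: 31 days (March has 31).
Apr 21, 2074 → May 21, 2074: 30 days (April has 30).
May 21, 2074 → Jun 21, 2074: 31 days (May has 31).
Jun 21, 2074 → Jul 21, 2074: 30 days (June has 30).
Jul 21, 2074 → Aug 21, 2074: 31 days (July has 31).
Aug 21, 2074 → Sep 21, 2074: 31 days (August has 31).
Sep 21, 2074 → Oct 21, 2074: 30 days (September has 30).
Oct 21, 2074 → Nov 21, 2074: 31 days (October has 31).
Nov 21, 2074 → Dec 21, 2074: 30 days (November has 30).
Dec 21, 2074 → Jan 21, 2075: 31 days (December has 31).
Jan 21, 2075 → Feb 21, 2075: 31 days (January has 31).
Feb 21, 2075 → Mar 11, 2075: 18 days.
Total: 3277 days.

3277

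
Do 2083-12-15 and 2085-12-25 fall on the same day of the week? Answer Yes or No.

No

From Dec 15, 2083 to Dec 25, 2085 is 741 days.
741 mod 7 = 6, so they are different weekdays.
(Dec 15, 2083 is a Wednesday; Dec 25, 2085 is a Tuesday.)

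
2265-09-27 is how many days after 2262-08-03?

1151

Aug 3, 2262 → Aug 3, 2263: 365 days.
Aug 3, 2263 → Aug 3, 2264: 366 days (Feb 29, 2264 is in that span).
Aug 3, 2264 → Aug 3, 2265: 365 days.
Aug 3, 2265 → Sep 3, 2265: 31 days (August has 31).
Sep 3, 2265 → Sep 27, 2265: 24 days.
Total: 1151 days.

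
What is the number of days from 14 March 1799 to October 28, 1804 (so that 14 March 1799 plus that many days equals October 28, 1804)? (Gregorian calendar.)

2054

Mar 14, 1799 → Mar 14, 1800: 365 days.
Mar 14, 1800 → Mar 14, 1801: 365 days.
Mar 14, 1801 → Mar 14, 1802: 365 days.
Mar 14, 1802 → Mar 14, 1803: 365 days.
Mar 14, 1803 → Mar 14, 1804: 366 days (Feb 29, 1804 is in that span).
Mar 14, 1804 → Apr 14, 1804: 31 days (March has 31).
Apr 14, 1804 → May 14, 1804: 30 days (April has 30).
May 14, 1804 → Jun 14, 1804: 31 days (May has 31).
Jun 14, 1804 → Jul 14, 1804: 30 days (June has 30).
Jul 14, 1804 → Aug 14, 1804: 31 days (July has 31).
Aug 14, 1804 → Sep 14, 1804: 31 days (August has 31).
Sep 14, 1804 → Oct 14, 1804: 30 days (September has 30).
Oct 14, 1804 → Oct 28, 1804: 14 days.
Total: 2054 days.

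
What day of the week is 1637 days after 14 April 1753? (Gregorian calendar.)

Friday

Apr 14, 1753 is a Saturday.
1637 mod 7 = 6, so 1637 days after a Saturday is Saturday + 6 = Friday.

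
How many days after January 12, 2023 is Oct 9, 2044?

7941

Jan 12, 2023 → Jan 12, 2024: 365 days.
Jan 12, 2024 → Jan 12, 2025: 366 days (Feb 29, 2024 is in that span).
Jan 12, 2025 → Jan 12, 2026: 365 days.
Jan 12, 2026 → Jan 12, 2027: 365 days.
Jan 12, 2027 → Jan 12, 2028: 365 days.
Jan 12, 2028 → Jan 12, 2029: 366 days (Feb 29, 2028 is in that span).
Jan 12, 2029 → Jan 12, 2030: 365 days.
Jan 12, 2030 → Jan 12, 2031: 365 days.
Jan 12, 2031 → Jan 12, 2032: 365 days.
Jan 12, 2032 → Jan 12, 2033: 366 days (Feb 29, 2032 is in that span).
Jan 12, 2033 → Jan 12, 2034: 365 days.
Jan 12, 2034 → Jan 12, 2035: 365 days.
Jan 12, 2035 → Jan 12, 2036: 365 days.
Jan 12, 2036 → Jan 12, 2037: 366 days (Feb 29, 2036 is in that span).
Jan 12, 2037 → Jan 12, 2038: 365 days.
Jan 12, 2038 → Jan 12, 2039: 365 days.
Jan 12, 2039 → Jan 12, 2040: 365 days.
Jan 12, 2040 → Jan 12, 2041: 366 days (Feb 29, 2040 is in that span).
Jan 12, 2041 → Jan 12, 2042: 365 days.
Jan 12, 2042 → Jan 12, 2043: 365 days.
Jan 12, 2043 → Jan 12, 2044: 365 days.
Jan 12, 2044 → Feb 12, 2044: 31 days (January has 31).
Feb 12, 2044 → Mar 12, 2044: 29 days (February has 29).
Mar 12, 2044 → Apr 12, 2044: 31 days (March has 31).
Apr 12, 2044 → May 12, 2044: 30 days (April has 30).
May 12, 2044 → Jun 12, 2044: 31 days (May has 31).
Jun 12, 2044 → Jul 12, 2044: 30 days (June has 30).
Jul 12, 2044 → Aug 12, 2044: 31 days (July has 31).
Aug 12, 2044 → Sep 12, 2044: 31 days (August has 31).
Sep 12, 2044 → Oct 9, 2044: 27 days.
Total: 7941 days.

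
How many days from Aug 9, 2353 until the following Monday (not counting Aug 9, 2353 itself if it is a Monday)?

Aug 9, 2353 is a Sunday.
From Sunday to the next Monday is 1 day.

1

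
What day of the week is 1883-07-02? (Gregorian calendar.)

Monday

Doomsday rule: the anchor day for the 1800s is Friday. For year 83: 83÷12 = 6 r 11, and 11÷4 = 2, so 6+11+2 = 19.
Friday + 19 ≡ Wednesday — that's 1883's doomsday.
In July the doomsday date is Jul 11.
Jul 2 is 9 days before Jul 11; 9 mod 7 = 2, so Wednesday − 2 = Monday.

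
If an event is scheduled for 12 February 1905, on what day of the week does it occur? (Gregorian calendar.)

Sunday

January 1, 1905 is a Sunday.
Jan 1, 1905 → Feb 1, 1905: 31 days (January has 31).
Feb 1, 1905 → Feb 12, 1905: 11 days.
Total: 42 days.
42 mod 7 = 0, so Sunday + 0 = Sunday.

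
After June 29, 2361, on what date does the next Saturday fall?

July 1, 2361

Jun 29, 2361 is a Thursday.
From Thursday to the next Saturday is 2 days.
Jun 29, 2361 + 2 = Jul 1, 2361.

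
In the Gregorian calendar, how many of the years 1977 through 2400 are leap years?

103

Multiples of 4 in [1977,2400]: 106.
Of those, multiples of 100: 5 (not leap unless ÷400).
Multiples of 400: 2.
Leap years = 106 − 5 + 2 = 103.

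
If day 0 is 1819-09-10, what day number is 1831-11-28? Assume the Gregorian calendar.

Sep 10, 1819 → Sep 10, 1820: 366 days (Feb 29, 1820 is in that span).
Sep 10, 1820 → Sep 10, 1821: 365 days.
Sep 10, 1821 → Sep 10, 1822: 365 days.
Sep 10, 1822 → Sep 10, 1823: 365 days.
Sep 10, 1823 → Sep 10, 1824: 366 days (Feb 29, 1824 is in that span).
Sep 10, 1824 → Sep 10, 1825: 365 days.
Sep 10, 1825 → Sep 10, 1826: 365 days.
Sep 10, 1826 → Sep 10, 1827: 365 days.
Sep 10, 1827 → Sep 10, 1828: 366 days (Feb 29, 1828 is in that span).
Sep 10, 1828 → Sep 10, 1829: 365 days.
Sep 10, 1829 → Sep 10, 1830: 365 days.
Sep 10, 1830 → Sep 10, 1831: 365 days.
Sep 10, 1831 → Oct 10, 1831: 30 days (September has 30).
Oct 10, 1831 → Nov 10, 1831: 31 days (October has 31).
Nov 10, 1831 → Nov 28, 1831: 18 days.
Total: 4462 days.

4462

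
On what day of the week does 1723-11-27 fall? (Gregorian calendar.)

Saturday

Doomsday rule: the anchor day for the 1700s is Sunday. For year 23: 23÷12 = 1 r 11, and 11÷4 = 2, so 1+11+2 = 14.
Sunday + 14 ≡ Sunday — that's 1723's doomsday.
In November the doomsday date is Nov 7.
Nov 27 is 20 days after Nov 7; 20 mod 7 = 6, so Sunday + 6 = Saturday.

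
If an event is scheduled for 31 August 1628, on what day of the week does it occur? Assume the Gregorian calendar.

Thursday

Doomsday rule: the anchor day for the 1600s is Tuesday. For year 28: 28÷12 = 2 r 4, and 4÷4 = 1, so 2+4+1 = 7.
Tuesday + 7 ≡ Tuesday — that's 1628's doomsday.
In August the doomsday date is Aug 8.
Aug 31 is 23 days after Aug 8; 23 mod 7 = 2, so Tuesday + 2 = Thursday.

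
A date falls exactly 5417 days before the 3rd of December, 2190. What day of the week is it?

Dec 3, 2190 is a Friday.
5417 mod 7 = 6, so 5417 days before a Friday is Friday − 6 = Saturday.

Saturday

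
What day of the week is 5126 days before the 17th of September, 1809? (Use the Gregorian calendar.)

Sep 17, 1809 is a Sunday.
5126 mod 7 = 2, so 5126 days before a Sunday is Sunday − 2 = Friday.

Friday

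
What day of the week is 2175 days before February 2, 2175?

First find the weekday of Feb 2, 2175. Doomsday rule: the anchor day for the 2100s is Sunday. For year 75: 75÷12 = 6 r 3, and 3÷4 = 0, so 6+3+0 = 9.
Sunday + 9 ≡ Tuesday — that's 2175's doomsday.
In February the doomsday date is Feb 28 (2175 is not a leap year).
Feb 2 is 26 days before Feb 28; 26 mod 7 = 5, so Tuesday − 5 = Thursday.
2175 mod 7 = 5, so 2175 days before a Thursday is Thursday − 5 = Saturday.

Saturday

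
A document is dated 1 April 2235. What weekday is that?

Wednesday

Doomsday rule: the anchor day for the 2200s is Friday. For year 35: 35÷12 = 2 r 11, and 11÷4 = 2, so 2+11+2 = 15.
Friday + 15 ≡ Saturday — that's 2235's doomsday.
In April the doomsday date is Apr 4.
Apr 1 is 3 days before Apr 4; 3 mod 7 = 3, so Saturday − 3 = Wednesday.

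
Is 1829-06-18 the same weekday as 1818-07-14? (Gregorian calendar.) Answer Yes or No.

No

From Jul 14, 1818 to Jun 18, 1829 is 3992 days.
3992 mod 7 = 2, so they are different weekdays.
(Jul 14, 1818 is a Tuesday; Jun 18, 1829 is a Thursday.)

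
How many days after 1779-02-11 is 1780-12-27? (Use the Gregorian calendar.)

Feb 11, 1779 → Feb 11, 1780: 365 days.
Feb 11, 1780 → Mar 11, 1780: 29 days (February has 29).
Mar 11, 1780 → Apr 11, 1780: 31 days (March has 31).
Apr 11, 1780 → May 11, 1780: 30 days (April has 30).
May 11, 1780 → Jun 11, 1780: 31 days (May has 31).
Jun 11, 1780 → Jul 11, 1780: 30 days (June has 30).
Jul 11, 1780 → Aug 11, 1780: 31 days (July has 31).
Aug 11, 1780 → Sep 11, 1780: 31 days (August has 31).
Sep 11, 1780 → Oct 11, 1780: 30 days (September has 30).
Oct 11, 1780 → Nov 11, 1780: 31 days (October has 31).
Nov 11, 1780 → Dec 11, 1780: 30 days (November has 30).
Dec 11, 1780 → Dec 27, 1780: 16 days.
Total: 685 days.

685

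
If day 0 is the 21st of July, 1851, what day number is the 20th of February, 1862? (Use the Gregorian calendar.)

Jul 21, 1851 → Jul 21, 1852: 366 days (Feb 29, 1852 is in that span).
Jul 21, 1852 → Jul 21, 1853: 365 days.
Jul 21, 1853 → Jul 21, 1854: 365 days.
Jul 21, 1854 → Jul 21, 1855: 365 days.
Jul 21, 1855 → Jul 21, 1856: 366 days (Feb 29, 1856 is in that span).
Jul 21, 1856 → Jul 21, 1857: 365 days.
Jul 21, 1857 → Jul 21, 1858: 365 days.
Jul 21, 1858 → Jul 21, 1859: 365 days.
Jul 21, 1859 → Jul 21, 1860: 366 days (Feb 29, 1860 is in that span).
Jul 21, 1860 → Jul 21, 1861: 365 days.
Jul 21, 1861 → Aug 21, 1861: 31 days (July has 31).
Aug 21, 1861 → Sep 21, 1861: 31 days (August has 31).
Sep 21, 1861 → Oct 21, 1861: 30 days (September has 30).
Oct 21, 1861 → Nov 21, 1861: 31 days (October has 31).
Nov 21, 1861 → Dec 21, 1861: 30 days (November has 30).
Dec 21, 1861 → Jan 21, 1862: 31 days (December has 31).
Jan 21, 1862 → Feb 20, 1862: 30 days.
Total: 3867 days.

3867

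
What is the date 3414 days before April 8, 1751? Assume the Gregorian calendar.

−365 (one year) → Apr 8, 1750 (3049 left).
−365 (one year) → Apr 8, 1749 (2684 left).
−365 (one year) → Apr 8, 1748 (2319 left).
−366 (one year; includes Feb 29, 1748) → Apr 8, 1747 (1953 left).
−365 (one year) → Apr 8, 1746 (1588 left).
−365 (one year) → Apr 8, 1745 (1223 left).
−365 (one year) → Apr 8, 1744 (858 left).
−366 (one year; includes Feb 29, 1744) → Apr 8, 1743 (492 left).
−365 (one year) → Apr 8, 1742 (127 left).
−8 → Mar 31, 1742 (end of Mar, 31 days; 119 left).
−31 → Feb 28, 1742 (end of Feb, 28 days; 88 left).
−28 → Jan 31, 1742 (end of Jan, 31 days; 60 left).
−31 → Dec 31, 1741 (end of Dec, 31 days; 29 left).
−29 → Dec 2, 1741.

December 2, 1741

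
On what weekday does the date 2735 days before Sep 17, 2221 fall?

Wednesday

First find the weekday of Sep 17, 2221. Doomsday rule: the anchor day for the 2200s is Friday. For year 21: 21÷12 = 1 r 9, and 9÷4 = 2, so 1+9+2 = 12.
Friday + 12 ≡ Wednesday — that's 2221's doomsday.
In September the doomsday date is Sep 5.
Sep 17 is 12 days after Sep 5; 12 mod 7 = 5, so Wednesday + 5 = Monday.
2735 mod 7 = 5, so 2735 days before a Monday is Monday − 5 = Wednesday.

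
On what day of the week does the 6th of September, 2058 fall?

Doomsday rule: the anchor day for the 2000s is Tuesday. For year 58: 58÷12 = 4 r 10, and 10÷4 = 2, so 4+10+2 = 16.
Tuesday + 16 ≡ Thursday — that's 2058's doomsday.
In September the doomsday date is Sep 5.
Sep 6 is 1 day after Sep 5; 1 mod 7 = 1, so Thursday + 1 = Friday.

Friday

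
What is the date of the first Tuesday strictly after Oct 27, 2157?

November 1, 2157

Oct 27, 2157 is a Thursday.
From Thursday to the next Tuesday is 5 days.
Oct 27, 2157 + 5 = Nov 1, 2157.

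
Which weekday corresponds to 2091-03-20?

Doomsday rule: the anchor day for the 2000s is Tuesday. For year 91: 91÷12 = 7 r 7, and 7÷4 = 1, so 7+7+1 = 15.
Tuesday + 15 ≡ Wednesday — that's 2091's doomsday.
In March the doomsday date is Mar 14.
Mar 20 is 6 days after Mar 14; 6 mod 7 = 6, so Wednesday + 6 = Tuesday.

Tuesday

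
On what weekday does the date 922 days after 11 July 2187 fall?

Monday

First find the weekday of Jul 11, 2187. Doomsday rule: the anchor day for the 2100s is Sunday. For year 87: 87÷12 = 7 r 3, and 3÷4 = 0, so 7+3+0 = 10.
Sunday + 10 ≡ Wednesday — that's 2187's doomsday.
In July the doomsday date is Jul 11.
Jul 11 is the doomsday itself: Wednesday.
922 mod 7 = 5, so 922 days after a Wednesday is Wednesday + 5 = Monday.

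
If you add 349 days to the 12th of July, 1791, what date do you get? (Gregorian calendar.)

Jul has 31 days: +20 → Aug 1, 1791 (329 left).
Aug has 31 days: +31 → Sep 1, 1791 (298 left).
Sep has 30 days: +30 → Oct 1, 1791 (268 left).
Oct has 31 days: +31 → Nov 1, 1791 (237 left).
Nov has 30 days: +30 → Dec 1, 1791 (207 left).
Dec has 31 days: +31 → Jan 1, 1792 (176 left).
Jan has 31 days: +31 → Feb 1, 1792 (145 left).
Feb has 29 days: +29 → Mar 1, 1792 (116 left).
Mar has 31 days: +31 → Apr 1, 1792 (85 left).
Apr has 30 days: +30 → May 1, 1792 (55 left).
May has 31 days: +31 → Jun 1, 1792 (24 left).
+24 → Jun 25, 1792.

June 25, 1792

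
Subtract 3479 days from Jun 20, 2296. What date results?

December 11, 2286

−366 (one year; includes Feb 29, 2296) → Jun 20, 2295 (3113 left).
−365 (one year) → Jun 20, 2294 (2748 left).
−365 (one year) → Jun 20, 2293 (2383 left).
−365 (one year) → Jun 20, 2292 (2018 left).
−366 (one year; includes Feb 29, 2292) → Jun 20, 2291 (1652 left).
−365 (one year) → Jun 20, 2290 (1287 left).
−365 (one year) → Jun 20, 2289 (922 left).
−365 (one year) → Jun 20, 2288 (557 left).
−366 (one year; includes Feb 29, 2288) → Jun 20, 2287 (191 left).
−20 → May 31, 2287 (end of May, 31 days; 171 left).
−31 → Apr 30, 2287 (end of Apr, 30 days; 140 left).
−30 → Mar 31, 2287 (end of Mar, 31 days; 110 left).
−31 → Feb 28, 2287 (end of Feb, 28 days; 79 left).
−28 → Jan 31, 2287 (end of Jan, 31 days; 51 left).
−31 → Dec 31, 2286 (end of Dec, 31 days; 20 left).
−20 → Dec 11, 2286.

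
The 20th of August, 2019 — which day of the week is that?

Tuesday

Doomsday rule: the anchor day for the 2000s is Tuesday. For year 19: 19÷12 = 1 r 7, and 7÷4 = 1, so 1+7+1 = 9.
Tuesday + 9 ≡ Thursday — that's 2019's doomsday.
In August the doomsday date is Aug 8.
Aug 20 is 12 days after Aug 8; 12 mod 7 = 5, so Thursday + 5 = Tuesday.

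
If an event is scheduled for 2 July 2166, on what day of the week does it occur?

Wednesday

Doomsday rule: the anchor day for the 2100s is Sunday. For year 66: 66÷12 = 5 r 6, and 6÷4 = 1, so 5+6+1 = 12.
Sunday + 12 ≡ Friday — that's 2166's doomsday.
In July the doomsday date is Jul 11.
Jul 2 is 9 days before Jul 11; 9 mod 7 = 2, so Friday − 2 = Wednesday.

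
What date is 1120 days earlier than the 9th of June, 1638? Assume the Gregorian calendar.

May 16, 1635

−365 (one year) → Jun 9, 1637 (755 left).
−365 (one year) → Jun 9, 1636 (390 left).
−9 → May 31, 1636 (end of May, 31 days; 381 left).
−31 → Apr 30, 1636 (end of Apr, 30 days; 350 left).
−30 → Mar 31, 1636 (end of Mar, 31 days; 320 left).
−31 → Feb 29, 1636 (end of Feb, 29 days; 289 left).
−29 → Jan 31, 1636 (end of Jan, 31 days; 260 left).
−31 → Dec 31, 1635 (end of Dec, 31 days; 229 left).
−31 → Nov 30, 1635 (end of Nov, 30 days; 198 left).
−30 → Oct 31, 1635 (end of Oct, 31 days; 168 left).
−31 → Sep 30, 1635 (end of Sep, 30 days; 137 left).
−30 → Aug 31, 1635 (end of Aug, 31 days; 107 left).
−31 → Jul 31, 1635 (end of Jul, 31 days; 76 left).
−31 → Jun 30, 1635 (end of Jun, 30 days; 45 left).
−30 → May 31, 1635 (end of May, 31 days; 15 left).
−15 → May 16, 1635.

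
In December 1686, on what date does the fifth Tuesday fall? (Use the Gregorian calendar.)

December 31, 1686

December 1, 1686 is a Sunday.
The first Tuesday is therefore December 3 (2 days later).
The fifth Tuesday is 3 + 4×7 = December 31.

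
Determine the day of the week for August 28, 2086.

Doomsday rule: the anchor day for the 2000s is Tuesday. For year 86: 86÷12 = 7 r 2, and 2÷4 = 0, so 7+2+0 = 9.
Tuesday + 9 ≡ Thursday — that's 2086's doomsday.
In August the doomsday date is Aug 8.
Aug 28 is 20 days after Aug 8; 20 mod 7 = 6, so Thursday + 6 = Wednesday.

Wednesday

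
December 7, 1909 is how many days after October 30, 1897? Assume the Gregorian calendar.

Oct 30, 1897 → Oct 30, 1898: 365 days.
Oct 30, 1898 → Oct 30, 1899: 365 days.
Oct 30, 1899 → Oct 30, 1900: 365 days.
Oct 30, 1900 → Oct 30, 1901: 365 days.
Oct 30, 1901 → Oct 30, 1902: 365 days.
Oct 30, 1902 → Oct 30, 1903: 365 days.
Oct 30, 1903 → Oct 30, 1904: 366 days (Feb 29, 1904 is in that span).
Oct 30, 1904 → Oct 30, 1905: 365 days.
Oct 30, 1905 → Oct 30, 1906: 365 days.
Oct 30, 1906 → Oct 30, 1907: 365 days.
Oct 30, 1907 → Oct 30, 1908: 366 days (Feb 29, 1908 is in that span).
Oct 30, 1908 → Oct 30, 1909: 365 days.
Oct 30, 1909 → Nov 30, 1909: 31 days (October has 31).
Nov 30, 1909 → Dec 7, 1909: 7 days.
Total: 4420 days.

4420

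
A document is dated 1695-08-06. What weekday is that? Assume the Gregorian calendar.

Doomsday rule: the anchor day for the 1600s is Tuesday. For year 95: 95÷12 = 7 r 11, and 11÷4 = 2, so 7+11+2 = 20.
Tuesday + 20 ≡ Monday — that's 1695's doomsday.
In August the doomsday date is Aug 8.
Aug 6 is 2 days before Aug 8; 2 mod 7 = 2, so Monday − 2 = Saturday.

Saturday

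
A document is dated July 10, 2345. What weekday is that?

Doomsday rule: the anchor day for the 2300s is Wednesday. For year 45: 45÷12 = 3 r 9, and 9÷4 = 2, so 3+9+2 = 14.
Wednesday + 14 ≡ Wednesday — that's 2345's doomsday.
In July the doomsday date is Jul 11.
Jul 10 is 1 day before Jul 11; 1 mod 7 = 1, so Wednesday − 1 = Tuesday.

Tuesday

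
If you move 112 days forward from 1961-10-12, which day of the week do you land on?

Thursday

First find the weekday of Oct 12, 1961. Doomsday rule: the anchor day for the 1900s is Wednesday. For year 61: 61÷12 = 5 r 1, and 1÷4 = 0, so 5+1+0 = 6.
Wednesday + 6 ≡ Tuesday — that's 1961's doomsday.
In October the doomsday date is Oct 10.
Oct 12 is 2 days after Oct 10; 2 mod 7 = 2, so Tuesday + 2 = Thursday.
112 mod 7 = 0, so 112 days after a Thursday is Thursday + 0 = Thursday.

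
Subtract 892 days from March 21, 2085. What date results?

October 11, 2082

−365 (one year) → Mar 21, 2084 (527 left).
−366 (one year; includes Feb 29, 2084) → Mar 21, 2083 (161 left).
−21 → Feb 28, 2083 (end of Feb, 28 days; 140 left).
−28 → Jan 31, 2083 (end of Jan, 31 days; 112 left).
−31 → Dec 31, 2082 (end of Dec, 31 days; 81 left).
−31 → Nov 30, 2082 (end of Nov, 30 days; 50 left).
−30 → Oct 31, 2082 (end of Oct, 31 days; 20 left).
−20 → Oct 11, 2082.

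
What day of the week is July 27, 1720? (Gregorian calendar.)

Doomsday rule: the anchor day for the 1700s is Sunday. For year 20: 20÷12 = 1 r 8, and 8÷4 = 2, so 1+8+2 = 11.
Sunday + 11 ≡ Thursday — that's 1720's doomsday.
In July the doomsday date is Jul 11.
Jul 27 is 16 days after Jul 11; 16 mod 7 = 2, so Thursday + 2 = Saturday.

Saturday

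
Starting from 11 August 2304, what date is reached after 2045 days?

March 18, 2310

+365 (one year) → Aug 11, 2305 (1680 left).
+365 (one year) → Aug 11, 2306 (1315 left).
+365 (one year) → Aug 11, 2307 (950 left).
+366 (one year; includes Feb 29, 2308) → Aug 11, 2308 (584 left).
+365 (one year) → Aug 11, 2309 (219 left).
Aug has 31 days: +21 → Sep 1, 2309 (198 left).
Sep has 30 days: +30 → Oct 1, 2309 (168 left).
Oct has 31 days: +31 → Nov 1, 2309 (137 left).
Nov has 30 days: +30 → Dec 1, 2309 (107 left).
Dec has 31 days: +31 → Jan 1, 2310 (76 left).
Jan has 31 days: +31 → Feb 1, 2310 (45 left).
Feb has 28 days: +28 → Mar 1, 2310 (17 left).
+17 → Mar 18, 2310.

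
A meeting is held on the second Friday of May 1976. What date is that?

May 14, 1976

May 1, 1976 is a Saturday.
The first Friday is therefore May 7 (6 days later).
The second Friday is 7 + 1×7 = May 14.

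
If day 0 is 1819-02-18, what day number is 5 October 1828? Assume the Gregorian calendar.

3517

Feb 18, 1819 → Feb 18, 1820: 365 days.
Feb 18, 1820 → Feb 18, 1821: 366 days (Feb 29, 1820 is in that span).
Feb 18, 1821 → Feb 18, 1822: 365 days.
Feb 18, 1822 → Feb 18, 1823: 365 days.
Feb 18, 1823 → Feb 18, 1824: 365 days.
Feb 18, 1824 → Feb 18, 1825: 366 days (Feb 29, 1824 is in that span).
Feb 18, 1825 → Feb 18, 1826: 365 days.
Feb 18, 1826 → Feb 18, 1827: 365 days.
Feb 18, 1827 → Feb 18, 1828: 365 days.
Feb 18, 1828 → Mar 18, 1828: 29 days (February has 29).
Mar 18, 1828 → Apr 18, 1828: 31 days (March has 31).
Apr 18, 1828 → May 18, 1828: 30 days (April has 30).
May 18, 1828 → Jun 18, 1828: 31 days (May has 31).
Jun 18, 1828 → Jul 18, 1828: 30 days (June has 30).
Jul 18, 1828 → Aug 18, 1828: 31 days (July has 31).
Aug 18, 1828 → Sep 18, 1828: 31 days (August has 31).
Sep 18, 1828 → Oct 5, 1828: 17 days.
Total: 3517 days.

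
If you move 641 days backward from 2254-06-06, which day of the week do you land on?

Friday

Jun 6, 2254 is a Tuesday.
641 mod 7 = 4, so 641 days before a Tuesday is Tuesday − 4 = Friday.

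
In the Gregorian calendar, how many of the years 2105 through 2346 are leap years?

58

Multiples of 4 in [2105,2346]: 60.
Of those, multiples of 100: 2 (not leap unless ÷400).
Multiples of 400: 0.
Leap years = 60 − 2 + 0 = 58.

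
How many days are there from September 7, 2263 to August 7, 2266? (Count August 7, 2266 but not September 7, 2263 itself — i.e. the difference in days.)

1065

Sep 7, 2263 → Sep 7, 2264: 366 days (Feb 29, 2264 is in that span).
Sep 7, 2264 → Sep 7, 2265: 365 days.
Sep 7, 2265 → Oct 7, 2265: 30 days (September has 30).
Oct 7, 2265 → Nov 7, 2265: 31 days (October has 31).
Nov 7, 2265 → Dec 7, 2265: 30 days (November has 30).
Dec 7, 2265 → Jan 7, 2266: 31 days (December has 31).
Jan 7, 2266 → Feb 7, 2266: 31 days (January has 31).
Feb 7, 2266 → Mar 7, 2266: 28 days (February has 28).
Mar 7, 2266 → Apr 7, 2266: 31 days (March has 31).
Apr 7, 2266 → May 7, 2266: 30 days (April has 30).
May 7, 2266 → Jun 7, 2266: 31 days (May has 31).
Jun 7, 2266 → Jul 7, 2266: 30 days (June has 30).
Jul 7, 2266 → Aug 7, 2266: 31 days.
Total: 1065 days.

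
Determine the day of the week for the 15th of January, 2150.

Thursday

January 1, 2150 is a Thursday.
Jan 1, 2150 → Jan 15, 2150: 14 days.
Total: 14 days.
14 mod 7 = 0, so Thursday + 0 = Thursday.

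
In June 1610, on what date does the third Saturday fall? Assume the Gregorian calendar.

June 19, 1610

June 1, 1610 is a Tuesday.
The first Saturday is therefore June 5 (4 days later).
The third Saturday is 5 + 2×7 = June 19.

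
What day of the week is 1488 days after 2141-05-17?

Sunday

May 17, 2141 is a Wednesday.
1488 mod 7 = 4, so 1488 days after a Wednesday is Wednesday + 4 = Sunday.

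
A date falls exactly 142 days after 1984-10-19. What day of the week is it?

Sunday

Oct 19, 1984 is a Friday.
142 mod 7 = 2, so 142 days after a Friday is Friday + 2 = Sunday.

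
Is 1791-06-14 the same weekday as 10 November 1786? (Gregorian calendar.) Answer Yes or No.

From Nov 10, 1786 to Jun 14, 1791 is 1677 days.
1677 mod 7 = 4, so they are different weekdays.
(Nov 10, 1786 is a Friday; Jun 14, 1791 is a Tuesday.)

No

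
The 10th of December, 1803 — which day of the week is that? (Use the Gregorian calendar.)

Saturday

Doomsday rule: the anchor day for the 1800s is Friday. For year 03: 3÷12 = 0 r 3, and 3÷4 = 0, so 0+3+0 = 3.
Friday + 3 ≡ Monday — that's 1803's doomsday.
In December the doomsday date is Dec 12.
Dec 10 is 2 days before Dec 12; 2 mod 7 = 2, so Monday − 2 = Saturday.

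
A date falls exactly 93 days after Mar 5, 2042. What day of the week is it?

Friday

First find the weekday of Mar 5, 2042. Doomsday rule: the anchor day for the 2000s is Tuesday. For year 42: 42÷12 = 3 r 6, and 6÷4 = 1, so 3+6+1 = 10.
Tuesday + 10 ≡ Friday — that's 2042's doomsday.
In March the doomsday date is Mar 14.
Mar 5 is 9 days before Mar 14; 9 mod 7 = 2, so Friday − 2 = Wednesday.
93 mod 7 = 2, so 93 days after a Wednesday is Wednesday + 2 = Friday.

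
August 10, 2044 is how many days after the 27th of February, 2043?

Feb 27, 2043 → Feb 27, 2044: 365 days.
Feb 27, 2044 → Mar 27, 2044: 29 days (February has 29).
Mar 27, 2044 → Apr 27, 2044: 31 days (March has 31).
Apr 27, 2044 → May 27, 2044: 30 days (April has 30).
May 27, 2044 → Jun 27, 2044: 31 days (May has 31).
Jun 27, 2044 → Jul 27, 2044: 30 days (June has 30).
Jul 27, 2044 → Aug 10, 2044: 14 days.
Total: 530 days.

530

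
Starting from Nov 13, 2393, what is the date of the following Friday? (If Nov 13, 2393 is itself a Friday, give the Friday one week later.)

November 19, 2393

Nov 13, 2393 is a Saturday.
From Saturday to the next Friday is 6 days.
Nov 13, 2393 + 6 = Nov 19, 2393.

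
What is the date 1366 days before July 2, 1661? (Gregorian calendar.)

October 5, 1657

−365 (one year) → Jul 2, 1660 (1001 left).
−366 (one year; includes Feb 29, 1660) → Jul 2, 1659 (635 left).
−365 (one year) → Jul 2, 1658 (270 left).
−2 → Jun 30, 1658 (end of Jun, 30 days; 268 left).
−30 → May 31, 1658 (end of May, 31 days; 238 left).
−31 → Apr 30, 1658 (end of Apr, 30 days; 207 left).
−30 → Mar 31, 1658 (end of Mar, 31 days; 177 left).
−31 → Feb 28, 1658 (end of Feb, 28 days; 146 left).
−28 → Jan 31, 1658 (end of Jan, 31 days; 118 left).
−31 → Dec 31, 1657 (end of Dec, 31 days; 87 left).
−31 → Nov 30, 1657 (end of Nov, 30 days; 56 left).
−30 → Oct 31, 1657 (end of Oct, 31 days; 26 left).
−26 → Oct 5, 1657.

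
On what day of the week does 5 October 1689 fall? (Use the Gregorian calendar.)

Wednesday

Doomsday rule: the anchor day for the 1600s is Tuesday. For year 89: 89÷12 = 7 r 5, and 5÷4 = 1, so 7+5+1 = 13.
Tuesday + 13 ≡ Monday — that's 1689's doomsday.
In October the doomsday date is Oct 10.
Oct 5 is 5 days before Oct 10; 5 mod 7 = 5, so Monday − 5 = Wednesday.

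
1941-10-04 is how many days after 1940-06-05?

Jun 5, 1940 → Jun 5, 1941: 365 days.
Jun 5, 1941 → Jul 5, 1941: 30 days (June has 30).
Jul 5, 1941 → Aug 5, 1941: 31 days (July has 31).
Aug 5, 1941 → Sep 5, 1941: 31 days (August has 31).
Sep 5, 1941 → Oct 4, 1941: 29 days.
Total: 486 days.

486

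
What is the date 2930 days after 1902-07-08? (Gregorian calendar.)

July 16, 1910

+365 (one year) → Jul 8, 1903 (2565 left).
+366 (one year; includes Feb 29, 1904) → Jul 8, 1904 (2199 left).
+365 (one year) → Jul 8, 1905 (1834 left).
+365 (one year) → Jul 8, 1906 (1469 left).
+365 (one year) → Jul 8, 1907 (1104 left).
+366 (one year; includes Feb 29, 1908) → Jul 8, 1908 (738 left).
+365 (one year) → Jul 8, 1909 (373 left).
Jul has 31 days: +24 → Aug 1, 1909 (349 left).
Aug has 31 days: +31 → Sep 1, 1909 (318 left).
Sep has 30 days: +30 → Oct 1, 1909 (288 left).
Oct has 31 days: +31 → Nov 1, 1909 (257 left).
Nov has 30 days: +30 → Dec 1, 1909 (227 left).
Dec has 31 days: +31 → Jan 1, 1910 (196 left).
Jan has 31 days: +31 → Feb 1, 1910 (165 left).
Feb has 28 days: +28 → Mar 1, 1910 (137 left).
Mar has 31 days: +31 → Apr 1, 1910 (106 left).
Apr has 30 days: +30 → May 1, 1910 (76 left).
May has 31 days: +31 → Jun 1, 1910 (45 left).
Jun has 30 days: +30 → Jul 1, 1910 (15 left).
+15 → Jul 16, 1910.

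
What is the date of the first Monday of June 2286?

June 7, 2286

June 1, 2286 is a Tuesday.
The first Monday is therefore June 7 (6 days later).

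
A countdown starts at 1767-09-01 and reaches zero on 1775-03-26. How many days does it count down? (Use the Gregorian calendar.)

Sep 1, 1767 → Sep 1, 1768: 366 days (Feb 29, 1768 is in that span).
Sep 1, 1768 → Sep 1, 1769: 365 days.
Sep 1, 1769 → Sep 1, 1770: 365 days.
Sep 1, 1770 → Sep 1, 1771: 365 days.
Sep 1, 1771 → Sep 1, 1772: 366 days (Feb 29, 1772 is in that span).
Sep 1, 1772 → Sep 1, 1773: 365 days.
Sep 1, 1773 → Sep 1, 1774: 365 days.
Sep 1, 1774 → Oct 1, 1774: 30 days (September has 30).
Oct 1, 1774 → Nov 1, 1774: 31 days (October has 31).
Nov 1, 1774 → Dec 1, 1774: 30 days (November has 30).
Dec 1, 1774 → Jan 1, 1775: 31 days (December has 31).
Jan 1, 1775 → Feb 1, 1775: 31 days (January has 31).
Feb 1, 1775 → Mar 1, 1775: 28 days (February has 28).
Mar 1, 1775 → Mar 26, 1775: 25 days.
Total: 2763 days.

2763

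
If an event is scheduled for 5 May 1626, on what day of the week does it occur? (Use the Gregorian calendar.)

Tuesday

Doomsday rule: the anchor day for the 1600s is Tuesday. For year 26: 26÷12 = 2 r 2, and 2÷4 = 0, so 2+2+0 = 4.
Tuesday + 4 ≡ Saturday — that's 1626's doomsday.
In May the doomsday date is May 9.
May 5 is 4 days before May 9; 4 mod 7 = 4, so Saturday − 4 = Tuesday.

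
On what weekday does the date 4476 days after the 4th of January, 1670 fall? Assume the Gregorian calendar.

Tuesday

Jan 4, 1670 is a Saturday.
4476 mod 7 = 3, so 4476 days after a Saturday is Saturday + 3 = Tuesday.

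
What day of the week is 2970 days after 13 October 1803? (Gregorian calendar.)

Oct 13, 1803 is a Thursday.
2970 mod 7 = 2, so 2970 days after a Thursday is Thursday + 2 = Saturday.

Saturday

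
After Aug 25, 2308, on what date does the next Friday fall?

August 28, 2308

Aug 25, 2308 is a Tuesday.
From Tuesday to the next Friday is 3 days.
Aug 25, 2308 + 3 = Aug 28, 2308.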